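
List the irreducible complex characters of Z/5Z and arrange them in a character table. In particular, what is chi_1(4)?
Character table of Z/5Z (irreps indexed chi_0,...,chi_4 with chi_k(m) = zeta_5^(k*m), zeta_5 = exp(2*pi*i/5)):
  irrep \ class  {0} (size 1)  {1} (size 1)    {2} (size 1)    {3} (size 1)    {4} (size 1)  
  chi_0          1             1               1               1               1             
  chi_1          1             exp(2*I*pi/5)   exp(4*I*pi/5)   exp(-4*I*pi/5)  exp(-2*I*pi/5)
  chi_2          1             exp(4*I*pi/5)   exp(-2*I*pi/5)  exp(2*I*pi/5)   exp(-4*I*pi/5)
  chi_3          1             exp(-4*I*pi/5)  exp(2*I*pi/5)   exp(-2*I*pi/5)  exp(4*I*pi/5) 
  chi_4          1             exp(-2*I*pi/5)  exp(-4*I*pi/5)  exp(4*I*pi/5)   exp(2*I*pi/5) 

Spot check: chi_1(4) = zeta_5^(1*4) = zeta_5^4 = exp(-2*I*pi/5).

Details: Z/5Z is abelian, so all 5 irreducible complex representations are 1-dimensional. They are given by chi_k(m) = zeta_5^(k*m) for k = 0,...,4. Row orthogonality: sum_m chi_k(m) conj(chi_l(m)) = 5 * [k = l].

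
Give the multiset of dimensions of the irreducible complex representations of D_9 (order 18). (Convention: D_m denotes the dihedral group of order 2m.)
Dimensions: 1, 1, 2, 2, 2, 2

Proof sketch: There are 6 irreducibles (= number of conjugacy classes). Their dimensions d_i satisfy sum d_i^2 = |G| = 18: 1 + 1 + 4 + 4 + 4 + 4 = 18.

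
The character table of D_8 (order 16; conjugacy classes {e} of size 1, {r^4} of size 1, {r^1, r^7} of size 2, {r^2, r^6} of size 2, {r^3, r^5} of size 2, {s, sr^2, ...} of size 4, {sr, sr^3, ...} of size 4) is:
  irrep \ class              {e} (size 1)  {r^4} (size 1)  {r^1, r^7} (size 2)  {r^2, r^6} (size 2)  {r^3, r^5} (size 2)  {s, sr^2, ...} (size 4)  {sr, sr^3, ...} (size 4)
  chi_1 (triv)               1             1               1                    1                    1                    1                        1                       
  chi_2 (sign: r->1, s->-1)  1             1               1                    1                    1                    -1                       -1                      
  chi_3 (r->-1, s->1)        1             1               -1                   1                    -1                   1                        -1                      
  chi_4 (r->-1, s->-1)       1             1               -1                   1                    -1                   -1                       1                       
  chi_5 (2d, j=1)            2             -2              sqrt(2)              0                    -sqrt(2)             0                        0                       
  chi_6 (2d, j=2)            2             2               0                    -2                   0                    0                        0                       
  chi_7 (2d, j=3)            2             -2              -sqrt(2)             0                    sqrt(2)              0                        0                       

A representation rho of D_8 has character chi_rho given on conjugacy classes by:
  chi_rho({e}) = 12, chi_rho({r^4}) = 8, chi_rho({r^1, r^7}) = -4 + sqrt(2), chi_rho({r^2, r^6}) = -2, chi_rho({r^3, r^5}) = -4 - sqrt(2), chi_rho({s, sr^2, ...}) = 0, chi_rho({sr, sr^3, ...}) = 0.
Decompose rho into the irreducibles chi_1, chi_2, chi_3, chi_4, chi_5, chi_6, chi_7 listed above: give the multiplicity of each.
Multiplicities: chi_1: 0, chi_2: 0, chi_3: 2, chi_4: 2, chi_5: 1, chi_6: 3, chi_7: 0.

Use <chi_rho, chi> = (1/|G|) sum_C |C| * chi_rho(C) * conj(chi(C)) with |G| = 16 for each irreducible chi in the table:
  <chi_rho, chi_1> = (1/16)[1*(12)*conj(1) + 1*(8)*conj(1) + 2*(-4 + sqrt(2))*conj(1) + 2*(-2)*conj(1) + 2*(-4 - sqrt(2))*conj(1) + 4*(0)*conj(1) + 4*(0)*conj(1)]
      = (1/16)[(12) + (8) + (-8 + 2*sqrt(2)) + (-4) + (-8 - 2*sqrt(2)) + (0) + (0)] = 0/16 = 0
  <chi_rho, chi_2> = (1/16)[1*(12)*conj(1) + 1*(8)*conj(1) + 2*(-4 + sqrt(2))*conj(1) + 2*(-2)*conj(1) + 2*(-4 - sqrt(2))*conj(1) + 4*(0)*conj(-1) + 4*(0)*conj(-1)]
      = (1/16)[(12) + (8) + (-8 + 2*sqrt(2)) + (-4) + (-8 - 2*sqrt(2)) + (0) + (0)] = 0/16 = 0
  <chi_rho, chi_3> = (1/16)[1*(12)*conj(1) + 1*(8)*conj(1) + 2*(-4 + sqrt(2))*conj(-1) + 2*(-2)*conj(1) + 2*(-4 - sqrt(2))*conj(-1) + 4*(0)*conj(1) + 4*(0)*conj(-1)]
      = (1/16)[(12) + (8) + (8 - 2*sqrt(2)) + (-4) + (2*sqrt(2) + 8) + (0) + (0)] = 32/16 = 2
  <chi_rho, chi_4> = (1/16)[1*(12)*conj(1) + 1*(8)*conj(1) + 2*(-4 + sqrt(2))*conj(-1) + 2*(-2)*conj(1) + 2*(-4 - sqrt(2))*conj(-1) + 4*(0)*conj(-1) + 4*(0)*conj(1)]
      = (1/16)[(12) + (8) + (8 - 2*sqrt(2)) + (-4) + (2*sqrt(2) + 8) + (0) + (0)] = 32/16 = 2
  <chi_rho, chi_5> = (1/16)[1*(12)*conj(2) + 1*(8)*conj(-2) + 2*(-4 + sqrt(2))*conj(sqrt(2)) + 2*(-2)*conj(0) + 2*(-4 - sqrt(2))*conj(-sqrt(2)) + 4*(0)*conj(0) + 4*(0)*conj(0)]
      = (1/16)[(24) + (-16) + (4 - 8*sqrt(2)) + (0) + (4 + 8*sqrt(2)) + (0) + (0)] = 16/16 = 1
  <chi_rho, chi_6> = (1/16)[1*(12)*conj(2) + 1*(8)*conj(2) + 2*(-4 + sqrt(2))*conj(0) + 2*(-2)*conj(-2) + 2*(-4 - sqrt(2))*conj(0) + 4*(0)*conj(0) + 4*(0)*conj(0)]
      = (1/16)[(24) + (16) + (0) + (8) + (0) + (0) + (0)] = 48/16 = 3
  <chi_rho, chi_7> = (1/16)[1*(12)*conj(2) + 1*(8)*conj(-2) + 2*(-4 + sqrt(2))*conj(-sqrt(2)) + 2*(-2)*conj(0) + 2*(-4 - sqrt(2))*conj(sqrt(2)) + 4*(0)*conj(0) + 4*(0)*conj(0)]
      = (1/16)[(24) + (-16) + (-4 + 8*sqrt(2)) + (0) + (-8*sqrt(2) - 4) + (0) + (0)] = 0/16 = 0
Dimension check: dim(rho) = sum (mult * dim) = 0*1 + 0*1 + 2*1 + 2*1 + 1*2 + 3*2 + 0*2 = 12 = chi_rho(e) = 12.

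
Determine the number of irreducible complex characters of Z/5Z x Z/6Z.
30

Solution. The number of irreducible complex representations of a finite group equals its number of conjugacy classes. Z/5Z x Z/6Z is abelian of order 30, so every element is its own conjugacy class: 30 classes, so Z/5Z x Z/6Z (order 30) has exactly 30 irreducible complex representations.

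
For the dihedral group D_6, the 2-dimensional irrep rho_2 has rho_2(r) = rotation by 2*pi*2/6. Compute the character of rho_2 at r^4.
chi_{rho_2}(r^4) = 2*cos(2*pi*2*4/6) = -1

Derivation: rho_2(r^4) is rotation by angle 2*pi*2*4/6, whose trace is 2*cos(2*pi*2*4/6) = -1.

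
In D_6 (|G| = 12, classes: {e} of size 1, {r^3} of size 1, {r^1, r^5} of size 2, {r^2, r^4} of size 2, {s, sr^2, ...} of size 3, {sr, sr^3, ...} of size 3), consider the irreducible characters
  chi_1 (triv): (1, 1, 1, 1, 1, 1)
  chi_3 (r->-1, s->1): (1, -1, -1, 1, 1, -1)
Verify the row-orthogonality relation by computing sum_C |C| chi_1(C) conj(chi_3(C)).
Sum = 0; so <chi_1, chi_3> = 0 (distinct irreducibles are orthogonal).

Details: Compute term by term over conjugacy classes (|C| * chi_1(C) * conj(chi_3(C))):
  1*(1)*conj(1) + 1*(1)*conj(-1) + 2*(1)*conj(-1) + 2*(1)*conj(1) + 3*(1)*conj(1) + 3*(1)*conj(-1)
  = (1) + (-1) + (-2) + (2) + (3) + (-3)
  = 0.
Dividing by |G| = 12 gives 0/12 = 0, matching the row-orthogonality relation <chi_1, chi_3> = [chi_1 = chi_3].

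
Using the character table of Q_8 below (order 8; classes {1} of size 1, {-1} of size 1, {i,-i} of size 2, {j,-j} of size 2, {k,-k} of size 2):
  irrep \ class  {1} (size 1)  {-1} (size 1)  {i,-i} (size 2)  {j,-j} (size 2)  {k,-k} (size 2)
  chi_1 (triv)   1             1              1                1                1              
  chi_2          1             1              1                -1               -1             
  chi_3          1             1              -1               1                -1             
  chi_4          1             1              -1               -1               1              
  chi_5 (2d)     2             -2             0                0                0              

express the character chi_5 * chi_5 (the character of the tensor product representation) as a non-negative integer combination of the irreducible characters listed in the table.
chi_5 tensor chi_5 = chi_1 + chi_2 + chi_3 + chi_4 (all other irreducibles have multiplicity 0).

Solution. The character of a tensor product is the pointwise product (chi_5 * chi_5)(C) = chi_5(C) * chi_5(C):
  {1}: (2)*(2), {-1}: (-2)*(-2), {i,-i}: (0)*(0), {j,-j}: (0)*(0), {k,-k}: (0)*(0)
so (chi_5 * chi_5) takes values
  {1} -> 4, {-1} -> 4, {i,-i} -> 0, {j,-j} -> 0, {k,-k} -> 0.
Now take the inner product of this character with each irreducible chi from the table, <chi_5*chi_5, chi> = (1/8) sum_C |C| (chi_5*chi_5)(C) conj(chi(C)):
  <chi_5*chi_5, chi_1> = (1/8)[1*(4)*conj(1) + 1*(4)*conj(1) + 2*(0)*conj(1) + 2*(0)*conj(1) + 2*(0)*conj(1)]
      = (1/8)[(4) + (4) + (0) + (0) + (0)] = 8/8 = 1
  <chi_5*chi_5, chi_2> = (1/8)[1*(4)*conj(1) + 1*(4)*conj(1) + 2*(0)*conj(1) + 2*(0)*conj(-1) + 2*(0)*conj(-1)]
      = (1/8)[(4) + (4) + (0) + (0) + (0)] = 8/8 = 1
  <chi_5*chi_5, chi_3> = (1/8)[1*(4)*conj(1) + 1*(4)*conj(1) + 2*(0)*conj(-1) + 2*(0)*conj(1) + 2*(0)*conj(-1)]
      = (1/8)[(4) + (4) + (0) + (0) + (0)] = 8/8 = 1
  <chi_5*chi_5, chi_4> = (1/8)[1*(4)*conj(1) + 1*(4)*conj(1) + 2*(0)*conj(-1) + 2*(0)*conj(-1) + 2*(0)*conj(1)]
      = (1/8)[(4) + (4) + (0) + (0) + (0)] = 8/8 = 1
  <chi_5*chi_5, chi_5> = (1/8)[1*(4)*conj(2) + 1*(4)*conj(-2) + 2*(0)*conj(0) + 2*(0)*conj(0) + 2*(0)*conj(0)]
      = (1/8)[(8) + (-8) + (0) + (0) + (0)] = 0/8 = 0
Hence the multiplicities are chi_1: 1, chi_2: 1, chi_3: 1, chi_4: 1. Dimension check: dim(chi_5)*dim(chi_5) = 2*2 = 4 and sum (mult * dim) = 1*1 + 1*1 + 1*1 + 1*1 = 4.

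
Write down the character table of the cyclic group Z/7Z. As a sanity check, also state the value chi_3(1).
Character table of Z/7Z (irreps indexed chi_0,...,chi_6 with chi_k(m) = zeta_7^(k*m), zeta_7 = exp(2*pi*i/7)):
  irrep \ class  {0} (size 1)  {1} (size 1)    {2} (size 1)    {3} (size 1)    {4} (size 1)    {5} (size 1)    {6} (size 1)  
  chi_0          1             1               1               1               1               1               1             
  chi_1          1             exp(2*I*pi/7)   exp(4*I*pi/7)   exp(6*I*pi/7)   exp(-6*I*pi/7)  exp(-4*I*pi/7)  exp(-2*I*pi/7)
  chi_2          1             exp(4*I*pi/7)   exp(-6*I*pi/7)  exp(-2*I*pi/7)  exp(2*I*pi/7)   exp(6*I*pi/7)   exp(-4*I*pi/7)
  chi_3          1             exp(6*I*pi/7)   exp(-2*I*pi/7)  exp(4*I*pi/7)   exp(-4*I*pi/7)  exp(2*I*pi/7)   exp(-6*I*pi/7)
  chi_4          1             exp(-6*I*pi/7)  exp(2*I*pi/7)   exp(-4*I*pi/7)  exp(4*I*pi/7)   exp(-2*I*pi/7)  exp(6*I*pi/7) 
  chi_5          1             exp(-4*I*pi/7)  exp(6*I*pi/7)   exp(2*I*pi/7)   exp(-2*I*pi/7)  exp(-6*I*pi/7)  exp(4*I*pi/7) 
  chi_6          1             exp(-2*I*pi/7)  exp(-4*I*pi/7)  exp(-6*I*pi/7)  exp(6*I*pi/7)   exp(4*I*pi/7)   exp(2*I*pi/7) 

Spot check: chi_3(1) = zeta_7^(3*1) = zeta_7^3 = exp(6*I*pi/7).

Proof sketch: Z/7Z is abelian, so all 7 irreducible complex representations are 1-dimensional. They are given by chi_k(m) = zeta_7^(k*m) for k = 0,...,6. Row orthogonality: sum_m chi_k(m) conj(chi_l(m)) = 7 * [k = l].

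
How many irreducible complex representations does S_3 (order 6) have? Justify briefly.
3

Explanation: The number of irreducible complex representations of a finite group equals its number of conjugacy classes. Conjugacy classes in S_3 correspond to cycle types, i.e. partitions of 3; there are p(3) = 3 of them, so S_3 (order 6) has exactly 3 irreducible complex representations.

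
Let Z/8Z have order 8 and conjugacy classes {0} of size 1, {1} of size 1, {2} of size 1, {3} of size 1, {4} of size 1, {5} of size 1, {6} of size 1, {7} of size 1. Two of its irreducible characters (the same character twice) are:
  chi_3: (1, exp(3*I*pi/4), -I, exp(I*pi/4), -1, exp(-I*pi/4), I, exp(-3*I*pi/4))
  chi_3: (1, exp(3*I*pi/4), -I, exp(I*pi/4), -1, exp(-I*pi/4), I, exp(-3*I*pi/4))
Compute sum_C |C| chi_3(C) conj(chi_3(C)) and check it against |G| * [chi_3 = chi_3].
Sum = 8 = |G| = 8; so <chi_3, chi_3> = 1 (norm-1 confirms irreducibility).

Justification: Compute term by term over conjugacy classes (|C| * chi_3(C) * conj(chi_3(C))):
  1*(1)*conj(1) + 1*(exp(3*I*pi/4))*conj(exp(3*I*pi/4)) + 1*(-I)*conj(-I) + 1*(exp(I*pi/4))*conj(exp(I*pi/4)) + 1*(-1)*conj(-1) + 1*(exp(-I*pi/4))*conj(exp(-I*pi/4)) + 1*(I)*conj(I) + 1*(exp(-3*I*pi/4))*conj(exp(-3*I*pi/4))
  = (1) + (1) + (1) + (1) + (1) + (1) + (1) + (1)
  = 8.
(Exp terms are combined using exp(i*s)*conj(exp(i*t)) = exp(i*(s-t)), and sums of them are collapsed using the identity that for every m > 1 the m distinct m-th roots of unity sum to 0, e.g. 1 + exp(2*I*pi/3) + exp(-2*I*pi/3) = 0.)
Dividing by |G| = 8 gives 8/8 = 1, matching the row-orthogonality relation <chi_3, chi_3> = [chi_3 = chi_3].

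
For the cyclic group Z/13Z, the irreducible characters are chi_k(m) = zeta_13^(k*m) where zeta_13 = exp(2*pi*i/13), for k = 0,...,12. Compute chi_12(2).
chi_12(2) = zeta_13^24 = exp(-4*I*pi/13)

Proof sketch: chi_12(2) = zeta_13^(12*2) = zeta_13^24. Since zeta_13^13 = 1, this equals zeta_13^11 = exp(2*pi*i*11/13) = exp(-4*I*pi/13).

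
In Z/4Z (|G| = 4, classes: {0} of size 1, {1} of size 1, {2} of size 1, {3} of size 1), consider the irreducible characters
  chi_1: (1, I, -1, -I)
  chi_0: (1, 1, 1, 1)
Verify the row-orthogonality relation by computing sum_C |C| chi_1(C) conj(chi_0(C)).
Sum = 0; so <chi_1, chi_0> = 0 (distinct irreducibles are orthogonal).

Explanation: Compute term by term over conjugacy classes (|C| * chi_1(C) * conj(chi_0(C))):
  1*(1)*conj(1) + 1*(I)*conj(1) + 1*(-1)*conj(1) + 1*(-I)*conj(1)
  = (1) + (I) + (-1) + (-I)
  = 0.
(Exp terms are combined using exp(i*s)*conj(exp(i*t)) = exp(i*(s-t)), and sums of them are collapsed using the identity that for every m > 1 the m distinct m-th roots of unity sum to 0, e.g. 1 + exp(2*I*pi/3) + exp(-2*I*pi/3) = 0.)
Dividing by |G| = 4 gives 0/4 = 0, matching the row-orthogonality relation <chi_1, chi_0> = [chi_1 = chi_0].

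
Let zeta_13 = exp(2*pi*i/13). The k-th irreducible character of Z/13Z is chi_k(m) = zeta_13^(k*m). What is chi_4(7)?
chi_4(7) = zeta_13^28 = exp(4*I*pi/13)

Details: chi_4(7) = zeta_13^(4*7) = zeta_13^28. Since zeta_13^13 = 1, this equals zeta_13^2 = exp(2*pi*i*2/13) = exp(4*I*pi/13).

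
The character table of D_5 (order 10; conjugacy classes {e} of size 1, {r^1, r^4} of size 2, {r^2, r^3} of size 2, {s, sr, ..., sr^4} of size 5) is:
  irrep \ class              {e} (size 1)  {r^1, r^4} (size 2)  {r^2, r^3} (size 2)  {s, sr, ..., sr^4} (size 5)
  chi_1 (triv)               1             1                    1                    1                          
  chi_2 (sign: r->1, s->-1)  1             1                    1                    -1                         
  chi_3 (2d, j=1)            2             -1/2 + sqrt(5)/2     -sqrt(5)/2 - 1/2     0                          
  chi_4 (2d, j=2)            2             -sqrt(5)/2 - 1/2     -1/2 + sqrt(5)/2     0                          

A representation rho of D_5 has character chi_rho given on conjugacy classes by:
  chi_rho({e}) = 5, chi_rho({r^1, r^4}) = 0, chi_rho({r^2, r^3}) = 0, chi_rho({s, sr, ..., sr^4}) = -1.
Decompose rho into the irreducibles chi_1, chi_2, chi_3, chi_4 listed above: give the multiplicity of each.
Multiplicities: chi_1: 0, chi_2: 1, chi_3: 1, chi_4: 1.

Explanation: Use <chi_rho, chi> = (1/|G|) sum_C |C| * chi_rho(C) * conj(chi(C)) with |G| = 10 for each irreducible chi in the table:
  <chi_rho, chi_1> = (1/10)[1*(5)*conj(1) + 2*(0)*conj(1) + 2*(0)*conj(1) + 5*(-1)*conj(1)]
      = (1/10)[(5) + (0) + (0) + (-5)] = 0/10 = 0
  <chi_rho, chi_2> = (1/10)[1*(5)*conj(1) + 2*(0)*conj(1) + 2*(0)*conj(1) + 5*(-1)*conj(-1)]
      = (1/10)[(5) + (0) + (0) + (5)] = 10/10 = 1
  <chi_rho, chi_3> = (1/10)[1*(5)*conj(2) + 2*(0)*conj(-1/2 + sqrt(5)/2) + 2*(0)*conj(-sqrt(5)/2 - 1/2) + 5*(-1)*conj(0)]
      = (1/10)[(10) + (0) + (0) + (0)] = 10/10 = 1
  <chi_rho, chi_4> = (1/10)[1*(5)*conj(2) + 2*(0)*conj(-sqrt(5)/2 - 1/2) + 2*(0)*conj(-1/2 + sqrt(5)/2) + 5*(-1)*conj(0)]
      = (1/10)[(10) + (0) + (0) + (0)] = 10/10 = 1
Dimension check: dim(rho) = sum (mult * dim) = 0*1 + 1*1 + 1*2 + 1*2 = 5 = chi_rho(e) = 5.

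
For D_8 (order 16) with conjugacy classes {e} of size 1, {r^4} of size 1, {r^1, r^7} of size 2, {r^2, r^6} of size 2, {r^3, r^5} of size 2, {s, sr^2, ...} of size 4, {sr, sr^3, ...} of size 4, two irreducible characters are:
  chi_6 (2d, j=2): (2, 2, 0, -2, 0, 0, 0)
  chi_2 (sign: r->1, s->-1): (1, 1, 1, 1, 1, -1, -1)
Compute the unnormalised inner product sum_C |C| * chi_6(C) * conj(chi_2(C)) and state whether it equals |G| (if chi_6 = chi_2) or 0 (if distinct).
Sum = 0; so <chi_6, chi_2> = 0 (distinct irreducibles are orthogonal).

Solution. Compute term by term over conjugacy classes (|C| * chi_6(C) * conj(chi_2(C))):
  1*(2)*conj(1) + 1*(2)*conj(1) + 2*(0)*conj(1) + 2*(-2)*conj(1) + 2*(0)*conj(1) + 4*(0)*conj(-1) + 4*(0)*conj(-1)
  = (2) + (2) + (0) + (-4) + (0) + (0) + (0)
  = 0.
Dividing by |G| = 16 gives 0/16 = 0, matching the row-orthogonality relation <chi_6, chi_2> = [chi_6 = chi_2].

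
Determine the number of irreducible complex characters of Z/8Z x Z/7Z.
56

Reasoning: The number of irreducible complex representations of a finite group equals its number of conjugacy classes. Z/8Z x Z/7Z is abelian of order 56, so every element is its own conjugacy class: 56 classes, so Z/8Z x Z/7Z (order 56) has exactly 56 irreducible complex representations.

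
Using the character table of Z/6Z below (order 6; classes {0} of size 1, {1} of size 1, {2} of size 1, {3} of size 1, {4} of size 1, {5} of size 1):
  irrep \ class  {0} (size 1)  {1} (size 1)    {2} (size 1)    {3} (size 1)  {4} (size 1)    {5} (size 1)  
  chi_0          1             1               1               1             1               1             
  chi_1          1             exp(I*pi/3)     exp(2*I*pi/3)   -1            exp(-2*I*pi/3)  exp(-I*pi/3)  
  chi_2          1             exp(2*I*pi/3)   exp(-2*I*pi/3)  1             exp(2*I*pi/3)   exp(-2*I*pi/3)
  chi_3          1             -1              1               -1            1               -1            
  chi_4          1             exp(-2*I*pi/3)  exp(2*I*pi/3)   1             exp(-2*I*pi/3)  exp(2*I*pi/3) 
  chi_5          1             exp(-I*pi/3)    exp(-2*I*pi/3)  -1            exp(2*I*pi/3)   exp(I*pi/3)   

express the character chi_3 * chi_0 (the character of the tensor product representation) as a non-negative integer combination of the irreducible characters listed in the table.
chi_3 tensor chi_0 = chi_3 (all other irreducibles have multiplicity 0).

Solution. The character of a tensor product is the pointwise product (chi_3 * chi_0)(C) = chi_3(C) * chi_0(C):
  {0}: (1)*(1), {1}: (-1)*(1), {2}: (1)*(1), {3}: (-1)*(1), {4}: (1)*(1), {5}: (-1)*(1)
so (chi_3 * chi_0) takes values
  {0} -> 1, {1} -> -1, {2} -> 1, {3} -> -1, {4} -> 1, {5} -> -1.
Now take the inner product of this character with each irreducible chi from the table, <chi_3*chi_0, chi> = (1/6) sum_C |C| (chi_3*chi_0)(C) conj(chi(C)):
  <chi_3*chi_0, chi_0> = (1/6)[1*(1)*conj(1) + 1*(-1)*conj(1) + 1*(1)*conj(1) + 1*(-1)*conj(1) + 1*(1)*conj(1) + 1*(-1)*conj(1)]
      = (1/6)[(1) + (-1) + (1) + (-1) + (1) + (-1)] = 0/6 = 0
  <chi_3*chi_0, chi_1> = (1/6)[1*(1)*conj(1) + 1*(-1)*conj(exp(I*pi/3)) + 1*(1)*conj(exp(2*I*pi/3)) + 1*(-1)*conj(-1) + 1*(1)*conj(exp(-2*I*pi/3)) + 1*(-1)*conj(exp(-I*pi/3))]
      = (1/6)[(1) + (-exp(-I*pi/3)) + (exp(-2*I*pi/3)) + (1) + (exp(2*I*pi/3)) + (-exp(I*pi/3))] = 0/6 = 0
  <chi_3*chi_0, chi_2> = (1/6)[1*(1)*conj(1) + 1*(-1)*conj(exp(2*I*pi/3)) + 1*(1)*conj(exp(-2*I*pi/3)) + 1*(-1)*conj(1) + 1*(1)*conj(exp(2*I*pi/3)) + 1*(-1)*conj(exp(-2*I*pi/3))]
      = (1/6)[(1) + (-exp(-2*I*pi/3)) + (exp(2*I*pi/3)) + (-1) + (exp(-2*I*pi/3)) + (-exp(2*I*pi/3))] = 0/6 = 0
  <chi_3*chi_0, chi_3> = (1/6)[1*(1)*conj(1) + 1*(-1)*conj(-1) + 1*(1)*conj(1) + 1*(-1)*conj(-1) + 1*(1)*conj(1) + 1*(-1)*conj(-1)]
      = (1/6)[(1) + (1) + (1) + (1) + (1) + (1)] = 6/6 = 1
  <chi_3*chi_0, chi_4> = (1/6)[1*(1)*conj(1) + 1*(-1)*conj(exp(-2*I*pi/3)) + 1*(1)*conj(exp(2*I*pi/3)) + 1*(-1)*conj(1) + 1*(1)*conj(exp(-2*I*pi/3)) + 1*(-1)*conj(exp(2*I*pi/3))]
      = (1/6)[(1) + (-exp(2*I*pi/3)) + (exp(-2*I*pi/3)) + (-1) + (exp(2*I*pi/3)) + (-exp(-2*I*pi/3))] = 0/6 = 0
  <chi_3*chi_0, chi_5> = (1/6)[1*(1)*conj(1) + 1*(-1)*conj(exp(-I*pi/3)) + 1*(1)*conj(exp(-2*I*pi/3)) + 1*(-1)*conj(-1) + 1*(1)*conj(exp(2*I*pi/3)) + 1*(-1)*conj(exp(I*pi/3))]
      = (1/6)[(1) + (-exp(I*pi/3)) + (exp(2*I*pi/3)) + (1) + (exp(-2*I*pi/3)) + (-exp(-I*pi/3))] = 0/6 = 0
(Exp terms are combined using exp(i*s)*conj(exp(i*t)) = exp(i*(s-t)), and sums of them are collapsed using the identity that for every m > 1 the m distinct m-th roots of unity sum to 0, e.g. 1 + exp(2*I*pi/3) + exp(-2*I*pi/3) = 0.)
Hence the multiplicities are chi_3: 1. Dimension check: dim(chi_3)*dim(chi_0) = 1*1 = 1 and sum (mult * dim) = 1*1 = 1.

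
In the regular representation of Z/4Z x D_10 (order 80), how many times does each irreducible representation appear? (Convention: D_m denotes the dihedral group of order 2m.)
Each irreducible V_i of dimension d_i appears with multiplicity d_i, i.e. rho_reg = (direct sum over all irreducibles V_i) d_i V_i. The irreducible dimensions for Z/4Z x D_10 are 1, 1, 1, 1, 1, 1, 1, 1, 1, 1, 1, 1, 1, 1, 1, 1, 2, 2, 2, 2, 2, 2, 2, 2, 2, 2, 2, 2, 2, 2, 2, 2: 16 irreducibles of dimension 1, each with multiplicity 1; 16 irreducibles of dimension 2, each with multiplicity 2. Total dimension 16*1*1 + 16*2*2 = 80 = |G|.

Why: General theorem: in the regular representation of a finite group G, each irreducible appears with multiplicity equal to its dimension. Check: dim(rho_reg) = sum d_i^2 = 1 + 1 + 1 + 1 + 1 + 1 + 1 + 1 + 1 + 1 + 1 + 1 + 1 + 1 + 1 + 1 + 4 + 4 + 4 + 4 + 4 + 4 + 4 + 4 + 4 + 4 + 4 + 4 + 4 + 4 + 4 + 4 = 80 = |G|.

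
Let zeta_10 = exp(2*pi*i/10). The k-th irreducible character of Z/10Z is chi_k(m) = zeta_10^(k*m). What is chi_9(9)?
chi_9(9) = zeta_10^81 = exp(I*pi/5)

Justification: chi_9(9) = zeta_10^(9*9) = zeta_10^81. Since zeta_10^10 = 1, this equals zeta_10^1 = exp(2*pi*i*1/10) = exp(I*pi/5).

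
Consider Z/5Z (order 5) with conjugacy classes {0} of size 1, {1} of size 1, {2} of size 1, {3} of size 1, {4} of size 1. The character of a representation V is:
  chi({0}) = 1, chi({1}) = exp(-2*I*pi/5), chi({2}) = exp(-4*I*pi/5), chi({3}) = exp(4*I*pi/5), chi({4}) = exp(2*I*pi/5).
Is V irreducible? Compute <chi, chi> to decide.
Irreducible: <chi, chi> = 1.

Proof sketch: <chi, chi> = (1/|G|) sum_C |C| * |chi(C)|^2 = (1/5)[1*|1|^2 + 1*|exp(-2*I*pi/5)|^2 + 1*|exp(-4*I*pi/5)|^2 + 1*|exp(4*I*pi/5)|^2 + 1*|exp(2*I*pi/5)|^2]
  = (1/5)[(1) + (1) + (1) + (1) + (1)] = 5/5 = 1.
(Exp terms are combined using exp(i*s)*conj(exp(i*t)) = exp(i*(s-t)), and sums of them are collapsed using the identity that for every m > 1 the m distinct m-th roots of unity sum to 0, e.g. 1 + exp(2*I*pi/3) + exp(-2*I*pi/3) = 0.)
A character is irreducible iff <chi, chi> = 1, so this representation is irreducible.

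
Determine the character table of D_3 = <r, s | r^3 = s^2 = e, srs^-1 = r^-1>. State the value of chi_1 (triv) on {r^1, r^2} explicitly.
Conjugacy classes: {e} of size 1, {r^1, r^2} of size 2, {s, sr, ..., sr^2} of size 3.
Character table:
  irrep \ class              {e} (size 1)  {r^1, r^2} (size 2)  {s, sr, ..., sr^2} (size 3)
  chi_1 (triv)               1             1                    1                          
  chi_2 (sign: r->1, s->-1)  1             1                    -1                         
  chi_3 (2d, j=1)            2             -1                   0                          

Spot check: chi_1 (triv) on {r^1, r^2} = 1.

Proof sketch: D_3 has order 2*3 = 6 with 3 conjugacy classes, hence 3 irreducibles. Sum of squared dims 1 + 1 + 4 = 6 = |G|. Linear characters come from the abelianisation; the 2-dimensional irreps have character r^k -> 2*cos(2*pi*j*k/3), reflections -> 0.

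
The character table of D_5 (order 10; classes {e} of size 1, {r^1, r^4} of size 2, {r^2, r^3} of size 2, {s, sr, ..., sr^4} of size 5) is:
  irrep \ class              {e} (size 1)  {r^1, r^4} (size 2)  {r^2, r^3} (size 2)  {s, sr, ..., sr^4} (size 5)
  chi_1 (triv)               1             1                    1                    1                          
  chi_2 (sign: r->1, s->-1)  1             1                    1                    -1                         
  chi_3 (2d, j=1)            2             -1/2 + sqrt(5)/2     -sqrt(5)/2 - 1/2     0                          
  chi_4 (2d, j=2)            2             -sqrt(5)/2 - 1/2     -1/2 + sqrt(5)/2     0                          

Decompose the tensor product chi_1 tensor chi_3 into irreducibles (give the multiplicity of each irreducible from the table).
chi_1 tensor chi_3 = chi_3 (all other irreducibles have multiplicity 0).

Reasoning: The character of a tensor product is the pointwise product (chi_1 * chi_3)(C) = chi_1(C) * chi_3(C):
  {e}: (1)*(2), {r^1, r^4}: (1)*(-1/2 + sqrt(5)/2), {r^2, r^3}: (1)*(-sqrt(5)/2 - 1/2), {s, sr, ..., sr^4}: (1)*(0)
so (chi_1 * chi_3) takes values
  {e} -> 2, {r^1, r^4} -> -1/2 + sqrt(5)/2, {r^2, r^3} -> -sqrt(5)/2 - 1/2, {s, sr, ..., sr^4} -> 0.
Now take the inner product of this character with each irreducible chi from the table, <chi_1*chi_3, chi> = (1/10) sum_C |C| (chi_1*chi_3)(C) conj(chi(C)):
  <chi_1*chi_3, chi_1> = (1/10)[1*(2)*conj(1) + 2*(-1/2 + sqrt(5)/2)*conj(1) + 2*(-sqrt(5)/2 - 1/2)*conj(1) + 5*(0)*conj(1)]
      = (1/10)[(2) + (-1 + sqrt(5)) + (-sqrt(5) - 1) + (0)] = 0/10 = 0
  <chi_1*chi_3, chi_2> = (1/10)[1*(2)*conj(1) + 2*(-1/2 + sqrt(5)/2)*conj(1) + 2*(-sqrt(5)/2 - 1/2)*conj(1) + 5*(0)*conj(-1)]
      = (1/10)[(2) + (-1 + sqrt(5)) + (-sqrt(5) - 1) + (0)] = 0/10 = 0
  <chi_1*chi_3, chi_3> = (1/10)[1*(2)*conj(2) + 2*(-1/2 + sqrt(5)/2)*conj(-1/2 + sqrt(5)/2) + 2*(-sqrt(5)/2 - 1/2)*conj(-sqrt(5)/2 - 1/2) + 5*(0)*conj(0)]
      = (1/10)[(4) + (3 - sqrt(5)) + (sqrt(5) + 3) + (0)] = 10/10 = 1
  <chi_1*chi_3, chi_4> = (1/10)[1*(2)*conj(2) + 2*(-1/2 + sqrt(5)/2)*conj(-sqrt(5)/2 - 1/2) + 2*(-sqrt(5)/2 - 1/2)*conj(-1/2 + sqrt(5)/2) + 5*(0)*conj(0)]
      = (1/10)[(4) + (-2) + (-2) + (0)] = 0/10 = 0
Hence the multiplicities are chi_3: 1. Dimension check: dim(chi_1)*dim(chi_3) = 1*2 = 2 and sum (mult * dim) = 1*2 = 2.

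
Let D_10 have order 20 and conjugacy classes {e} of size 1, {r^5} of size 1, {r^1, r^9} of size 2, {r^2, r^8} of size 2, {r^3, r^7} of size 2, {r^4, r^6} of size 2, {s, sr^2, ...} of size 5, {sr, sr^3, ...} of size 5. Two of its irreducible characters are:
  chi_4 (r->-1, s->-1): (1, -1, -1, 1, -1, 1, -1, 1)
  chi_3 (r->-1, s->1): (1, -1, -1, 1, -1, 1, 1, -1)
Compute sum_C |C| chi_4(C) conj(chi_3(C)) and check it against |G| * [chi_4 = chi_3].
Sum = 0; so <chi_4, chi_3> = 0 (distinct irreducibles are orthogonal).

Explanation: Compute term by term over conjugacy classes (|C| * chi_4(C) * conj(chi_3(C))):
  1*(1)*conj(1) + 1*(-1)*conj(-1) + 2*(-1)*conj(-1) + 2*(1)*conj(1) + 2*(-1)*conj(-1) + 2*(1)*conj(1) + 5*(-1)*conj(1) + 5*(1)*conj(-1)
  = (1) + (1) + (2) + (2) + (2) + (2) + (-5) + (-5)
  = 0.
Dividing by |G| = 20 gives 0/20 = 0, matching the row-orthogonality relation <chi_4, chi_3> = [chi_4 = chi_3].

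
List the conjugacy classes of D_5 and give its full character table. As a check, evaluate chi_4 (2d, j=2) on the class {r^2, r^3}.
Conjugacy classes: {e} of size 1, {r^1, r^4} of size 2, {r^2, r^3} of size 2, {s, sr, ..., sr^4} of size 5.
Character table:
  irrep \ class              {e} (size 1)  {r^1, r^4} (size 2)  {r^2, r^3} (size 2)  {s, sr, ..., sr^4} (size 5)
  chi_1 (triv)               1             1                    1                    1                          
  chi_2 (sign: r->1, s->-1)  1             1                    1                    -1                         
  chi_3 (2d, j=1)            2             -1/2 + sqrt(5)/2     -sqrt(5)/2 - 1/2     0                          
  chi_4 (2d, j=2)            2             -sqrt(5)/2 - 1/2     -1/2 + sqrt(5)/2     0                          

Spot check: chi_4 (2d, j=2) on {r^2, r^3} = -1/2 + sqrt(5)/2.

Justification: D_5 has order 2*5 = 10 with 4 conjugacy classes, hence 4 irreducibles. Sum of squared dims 1 + 1 + 4 + 4 = 10 = |G|. Linear characters come from the abelianisation; the 2-dimensional irreps have character r^k -> 2*cos(2*pi*j*k/5), reflections -> 0.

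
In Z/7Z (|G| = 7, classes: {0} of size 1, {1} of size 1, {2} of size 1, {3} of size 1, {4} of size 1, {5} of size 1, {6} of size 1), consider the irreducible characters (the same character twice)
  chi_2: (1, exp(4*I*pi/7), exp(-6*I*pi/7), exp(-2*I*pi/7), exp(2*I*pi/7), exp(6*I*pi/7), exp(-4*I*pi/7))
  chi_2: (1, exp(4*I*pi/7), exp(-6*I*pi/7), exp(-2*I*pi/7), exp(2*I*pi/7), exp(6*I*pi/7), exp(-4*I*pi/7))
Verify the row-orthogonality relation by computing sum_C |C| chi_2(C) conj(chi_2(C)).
Sum = 7 = |G| = 7; so <chi_2, chi_2> = 1 (norm-1 confirms irreducibility).

Justification: Compute term by term over conjugacy classes (|C| * chi_2(C) * conj(chi_2(C))):
  1*(1)*conj(1) + 1*(exp(4*I*pi/7))*conj(exp(4*I*pi/7)) + 1*(exp(-6*I*pi/7))*conj(exp(-6*I*pi/7)) + 1*(exp(-2*I*pi/7))*conj(exp(-2*I*pi/7)) + 1*(exp(2*I*pi/7))*conj(exp(2*I*pi/7)) + 1*(exp(6*I*pi/7))*conj(exp(6*I*pi/7)) + 1*(exp(-4*I*pi/7))*conj(exp(-4*I*pi/7))
  = (1) + (1) + (1) + (1) + (1) + (1) + (1)
  = 7.
(Exp terms are combined using exp(i*s)*conj(exp(i*t)) = exp(i*(s-t)), and sums of them are collapsed using the identity that for every m > 1 the m distinct m-th roots of unity sum to 0, e.g. 1 + exp(2*I*pi/3) + exp(-2*I*pi/3) = 0.)
Dividing by |G| = 7 gives 7/7 = 1, matching the row-orthogonality relation <chi_2, chi_2> = [chi_2 = chi_2].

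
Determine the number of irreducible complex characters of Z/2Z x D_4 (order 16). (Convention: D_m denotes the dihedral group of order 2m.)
10

Proof sketch: The number of irreducible complex representations of a finite group equals its number of conjugacy classes. For a direct product, #classes(G x H) = #classes(G) * #classes(H). Z/2Z has 2 classes (abelian), D_4 has 5 classes, so 2 * 5 = 10, so Z/2Z x D_4 (order 16) has exactly 10 irreducible complex representations.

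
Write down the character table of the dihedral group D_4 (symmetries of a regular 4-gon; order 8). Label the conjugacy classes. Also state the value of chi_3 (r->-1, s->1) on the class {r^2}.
Conjugacy classes: {e} of size 1, {r^2} of size 1, {r^1, r^3} of size 2, {s, sr^2, ...} of size 2, {sr, sr^3, ...} of size 2.
Character table:
  irrep \ class              {e} (size 1)  {r^2} (size 1)  {r^1, r^3} (size 2)  {s, sr^2, ...} (size 2)  {sr, sr^3, ...} (size 2)
  chi_1 (triv)               1             1               1                    1                        1                       
  chi_2 (sign: r->1, s->-1)  1             1               1                    -1                       -1                      
  chi_3 (r->-1, s->1)        1             1               -1                   1                        -1                      
  chi_4 (r->-1, s->-1)       1             1               -1                   -1                       1                       
  chi_5 (2d, j=1)            2             -2              0                    0                        0                       

Spot check: chi_3 (r->-1, s->1) on {r^2} = 1.

Reasoning: D_4 has order 2*4 = 8 with 5 conjugacy classes, hence 5 irreducibles. Sum of squared dims 1 + 1 + 1 + 1 + 4 = 8 = |G|. Linear characters come from the abelianisation; the 2-dimensional irreps have character r^k -> 2*cos(2*pi*j*k/4), reflections -> 0.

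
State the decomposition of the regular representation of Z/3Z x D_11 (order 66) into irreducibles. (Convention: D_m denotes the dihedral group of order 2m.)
Each irreducible V_i of dimension d_i appears with multiplicity d_i, i.e. rho_reg = (direct sum over all irreducibles V_i) d_i V_i. The irreducible dimensions for Z/3Z x D_11 are 1, 1, 1, 1, 1, 1, 2, 2, 2, 2, 2, 2, 2, 2, 2, 2, 2, 2, 2, 2, 2: 6 irreducibles of dimension 1, each with multiplicity 1; 15 irreducibles of dimension 2, each with multiplicity 2. Total dimension 6*1*1 + 15*2*2 = 66 = |G|.

Derivation: General theorem: in the regular representation of a finite group G, each irreducible appears with multiplicity equal to its dimension. Check: dim(rho_reg) = sum d_i^2 = 1 + 1 + 1 + 1 + 1 + 1 + 4 + 4 + 4 + 4 + 4 + 4 + 4 + 4 + 4 + 4 + 4 + 4 + 4 + 4 + 4 = 66 = |G|.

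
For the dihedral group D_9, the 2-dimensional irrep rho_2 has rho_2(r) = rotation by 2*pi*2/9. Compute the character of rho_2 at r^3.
chi_{rho_2}(r^3) = 2*cos(2*pi*2*3/9) = -1

Argument: rho_2(r^3) is rotation by angle 2*pi*2*3/9, whose trace is 2*cos(2*pi*2*3/9) = -1.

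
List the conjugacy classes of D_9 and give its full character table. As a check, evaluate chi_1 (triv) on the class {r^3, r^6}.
Conjugacy classes: {e} of size 1, {r^1, r^8} of size 2, {r^2, r^7} of size 2, {r^3, r^6} of size 2, {r^4, r^5} of size 2, {s, sr, ..., sr^8} of size 9.
Character table:
  irrep \ class              {e} (size 1)  {r^1, r^8} (size 2)  {r^2, r^7} (size 2)  {r^3, r^6} (size 2)  {r^4, r^5} (size 2)  {s, sr, ..., sr^8} (size 9)
  chi_1 (triv)               1             1                    1                    1                    1                    1                          
  chi_2 (sign: r->1, s->-1)  1             1                    1                    1                    1                    -1                         
  chi_3 (2d, j=1)            2             2*cos(2*pi/9)        2*cos(4*pi/9)        -1                   -2*cos(pi/9)         0                          
  chi_4 (2d, j=2)            2             2*cos(4*pi/9)        -2*cos(pi/9)         -1                   2*cos(2*pi/9)        0                          
  chi_5 (2d, j=3)            2             -1                   -1                   2                    -1                   0                          
  chi_6 (2d, j=4)            2             -2*cos(pi/9)         2*cos(2*pi/9)        -1                   2*cos(4*pi/9)        0                          

Spot check: chi_1 (triv) on {r^3, r^6} = 1.

D_9 has order 2*9 = 18 with 6 conjugacy classes, hence 6 irreducibles. Sum of squared dims 1 + 1 + 4 + 4 + 4 + 4 = 18 = |G|. Linear characters come from the abelianisation; the 2-dimensional irreps have character r^k -> 2*cos(2*pi*j*k/9), reflections -> 0.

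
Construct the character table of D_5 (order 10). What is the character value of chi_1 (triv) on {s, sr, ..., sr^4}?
Conjugacy classes: {e} of size 1, {r^1, r^4} of size 2, {r^2, r^3} of size 2, {s, sr, ..., sr^4} of size 5.
Character table:
  irrep \ class              {e} (size 1)  {r^1, r^4} (size 2)  {r^2, r^3} (size 2)  {s, sr, ..., sr^4} (size 5)
  chi_1 (triv)               1             1                    1                    1                          
  chi_2 (sign: r->1, s->-1)  1             1                    1                    -1                         
  chi_3 (2d, j=1)            2             -1/2 + sqrt(5)/2     -sqrt(5)/2 - 1/2     0                          
  chi_4 (2d, j=2)            2             -sqrt(5)/2 - 1/2     -1/2 + sqrt(5)/2     0                          

Spot check: chi_1 (triv) on {s, sr, ..., sr^4} = 1.

Solution. D_5 has order 2*5 = 10 with 4 conjugacy classes, hence 4 irreducibles. Sum of squared dims 1 + 1 + 4 + 4 = 10 = |G|. Linear characters come from the abelianisation; the 2-dimensional irreps have character r^k -> 2*cos(2*pi*j*k/5), reflections -> 0.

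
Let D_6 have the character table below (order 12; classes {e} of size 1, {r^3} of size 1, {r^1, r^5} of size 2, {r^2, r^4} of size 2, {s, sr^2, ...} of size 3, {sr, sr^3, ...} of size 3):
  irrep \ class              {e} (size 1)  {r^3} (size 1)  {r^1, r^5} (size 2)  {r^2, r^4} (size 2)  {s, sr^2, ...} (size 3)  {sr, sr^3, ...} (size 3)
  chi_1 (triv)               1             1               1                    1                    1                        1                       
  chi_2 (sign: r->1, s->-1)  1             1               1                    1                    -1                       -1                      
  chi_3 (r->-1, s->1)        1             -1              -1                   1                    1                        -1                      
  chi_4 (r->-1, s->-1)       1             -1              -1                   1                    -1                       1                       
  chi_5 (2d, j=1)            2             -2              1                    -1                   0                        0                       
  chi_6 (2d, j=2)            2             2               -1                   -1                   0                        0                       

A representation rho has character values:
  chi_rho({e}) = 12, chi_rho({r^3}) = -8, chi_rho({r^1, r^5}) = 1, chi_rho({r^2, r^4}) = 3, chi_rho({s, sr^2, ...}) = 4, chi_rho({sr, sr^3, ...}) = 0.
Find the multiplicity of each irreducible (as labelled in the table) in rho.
Multiplicities: chi_1: 2, chi_2: 0, chi_3: 3, chi_4: 1, chi_5: 3, chi_6: 0.

Why: Use <chi_rho, chi> = (1/|G|) sum_C |C| * chi_rho(C) * conj(chi(C)) with |G| = 12 for each irreducible chi in the table:
  <chi_rho, chi_1> = (1/12)[1*(12)*conj(1) + 1*(-8)*conj(1) + 2*(1)*conj(1) + 2*(3)*conj(1) + 3*(4)*conj(1) + 3*(0)*conj(1)]
      = (1/12)[(12) + (-8) + (2) + (6) + (12) + (0)] = 24/12 = 2
  <chi_rho, chi_2> = (1/12)[1*(12)*conj(1) + 1*(-8)*conj(1) + 2*(1)*conj(1) + 2*(3)*conj(1) + 3*(4)*conj(-1) + 3*(0)*conj(-1)]
      = (1/12)[(12) + (-8) + (2) + (6) + (-12) + (0)] = 0/12 = 0
  <chi_rho, chi_3> = (1/12)[1*(12)*conj(1) + 1*(-8)*conj(-1) + 2*(1)*conj(-1) + 2*(3)*conj(1) + 3*(4)*conj(1) + 3*(0)*conj(-1)]
      = (1/12)[(12) + (8) + (-2) + (6) + (12) + (0)] = 36/12 = 3
  <chi_rho, chi_4> = (1/12)[1*(12)*conj(1) + 1*(-8)*conj(-1) + 2*(1)*conj(-1) + 2*(3)*conj(1) + 3*(4)*conj(-1) + 3*(0)*conj(1)]
      = (1/12)[(12) + (8) + (-2) + (6) + (-12) + (0)] = 12/12 = 1
  <chi_rho, chi_5> = (1/12)[1*(12)*conj(2) + 1*(-8)*conj(-2) + 2*(1)*conj(1) + 2*(3)*conj(-1) + 3*(4)*conj(0) + 3*(0)*conj(0)]
      = (1/12)[(24) + (16) + (2) + (-6) + (0) + (0)] = 36/12 = 3
  <chi_rho, chi_6> = (1/12)[1*(12)*conj(2) + 1*(-8)*conj(2) + 2*(1)*conj(-1) + 2*(3)*conj(-1) + 3*(4)*conj(0) + 3*(0)*conj(0)]
      = (1/12)[(24) + (-16) + (-2) + (-6) + (0) + (0)] = 0/12 = 0
Dimension check: dim(rho) = sum (mult * dim) = 2*1 + 0*1 + 3*1 + 1*1 + 3*2 + 0*2 = 12 = chi_rho(e) = 12.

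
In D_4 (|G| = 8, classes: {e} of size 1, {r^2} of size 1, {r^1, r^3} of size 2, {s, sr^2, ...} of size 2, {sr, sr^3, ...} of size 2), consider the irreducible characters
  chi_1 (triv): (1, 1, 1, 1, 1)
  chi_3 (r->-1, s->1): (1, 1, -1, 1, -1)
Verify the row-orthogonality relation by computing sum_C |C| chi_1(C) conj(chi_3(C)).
Sum = 0; so <chi_1, chi_3> = 0 (distinct irreducibles are orthogonal).

Explanation: Compute term by term over conjugacy classes (|C| * chi_1(C) * conj(chi_3(C))):
  1*(1)*conj(1) + 1*(1)*conj(1) + 2*(1)*conj(-1) + 2*(1)*conj(1) + 2*(1)*conj(-1)
  = (1) + (1) + (-2) + (2) + (-2)
  = 0.
Dividing by |G| = 8 gives 0/8 = 0, matching the row-orthogonality relation <chi_1, chi_3> = [chi_1 = chi_3].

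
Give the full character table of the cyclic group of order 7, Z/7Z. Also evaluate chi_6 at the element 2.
Character table of Z/7Z (irreps indexed chi_0,...,chi_6 with chi_k(m) = zeta_7^(k*m), zeta_7 = exp(2*pi*i/7)):
  irrep \ class  {0} (size 1)  {1} (size 1)    {2} (size 1)    {3} (size 1)    {4} (size 1)    {5} (size 1)    {6} (size 1)  
  chi_0          1             1               1               1               1               1               1             
  chi_1          1             exp(2*I*pi/7)   exp(4*I*pi/7)   exp(6*I*pi/7)   exp(-6*I*pi/7)  exp(-4*I*pi/7)  exp(-2*I*pi/7)
  chi_2          1             exp(4*I*pi/7)   exp(-6*I*pi/7)  exp(-2*I*pi/7)  exp(2*I*pi/7)   exp(6*I*pi/7)   exp(-4*I*pi/7)
  chi_3          1             exp(6*I*pi/7)   exp(-2*I*pi/7)  exp(4*I*pi/7)   exp(-4*I*pi/7)  exp(2*I*pi/7)   exp(-6*I*pi/7)
  chi_4          1             exp(-6*I*pi/7)  exp(2*I*pi/7)   exp(-4*I*pi/7)  exp(4*I*pi/7)   exp(-2*I*pi/7)  exp(6*I*pi/7) 
  chi_5          1             exp(-4*I*pi/7)  exp(6*I*pi/7)   exp(2*I*pi/7)   exp(-2*I*pi/7)  exp(-6*I*pi/7)  exp(4*I*pi/7) 
  chi_6          1             exp(-2*I*pi/7)  exp(-4*I*pi/7)  exp(-6*I*pi/7)  exp(6*I*pi/7)   exp(4*I*pi/7)   exp(2*I*pi/7) 

Spot check: chi_6(2) = zeta_7^(6*2) = zeta_7^12 = exp(-4*I*pi/7).

Working: Z/7Z is abelian, so all 7 irreducible complex representations are 1-dimensional. They are given by chi_k(m) = zeta_7^(k*m) for k = 0,...,6. Row orthogonality: sum_m chi_k(m) conj(chi_l(m)) = 7 * [k = l].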